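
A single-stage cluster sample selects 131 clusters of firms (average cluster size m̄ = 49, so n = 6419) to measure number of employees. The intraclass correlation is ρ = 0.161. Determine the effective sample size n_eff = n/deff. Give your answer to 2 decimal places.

deff = 1 + (49 − 1)·0.161 = 1 + 7.728 = 8.728.
n_eff = 6419 / 8.728 = 735.45.

735.45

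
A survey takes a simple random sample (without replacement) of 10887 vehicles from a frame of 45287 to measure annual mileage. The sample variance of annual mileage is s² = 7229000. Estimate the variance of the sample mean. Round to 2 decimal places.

504.38

Under SRS without replacement, Var(ȳ) = (1 − f)·s²/n with f = n/N = 10887/45287 = 0.24040011.
Var(ȳ) = (1 − 0.24040011)·7229000/10887 = 0.75959989·664.00294 = 504.37656.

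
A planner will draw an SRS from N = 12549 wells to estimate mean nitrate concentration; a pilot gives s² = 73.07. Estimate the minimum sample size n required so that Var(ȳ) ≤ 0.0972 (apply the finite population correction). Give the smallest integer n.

710

Without fpc, n₀ = s²/D = 73.07/0.0972 = 751.7490.
With fpc, (1 − n/N)·s²/n ≤ D requires n ≥ n₀/(1 + n₀/N) = 751.7490/(1 + 751.7490/12549) = 709.2607.
Rounding up, n = 710.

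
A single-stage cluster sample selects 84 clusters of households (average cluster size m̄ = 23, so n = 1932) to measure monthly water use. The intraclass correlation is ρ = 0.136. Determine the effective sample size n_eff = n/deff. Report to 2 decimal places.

483.97

deff = 1 + (23 − 1)·0.136 = 1 + 2.992 = 3.992.
n_eff = 1932 / 3.992 = 483.97.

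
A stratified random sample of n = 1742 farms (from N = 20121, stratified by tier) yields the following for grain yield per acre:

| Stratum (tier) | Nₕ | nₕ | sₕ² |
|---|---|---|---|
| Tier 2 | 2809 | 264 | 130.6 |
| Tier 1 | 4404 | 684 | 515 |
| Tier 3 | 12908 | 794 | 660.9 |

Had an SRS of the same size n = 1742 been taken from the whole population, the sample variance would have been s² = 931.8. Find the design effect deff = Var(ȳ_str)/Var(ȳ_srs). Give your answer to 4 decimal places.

Var(ȳ_str) = Σ Wₕ²(1−fₕ)sₕ²/nₕ with Wₕ = Nₕ/20121:
  Tier 2: (2809/20121)²·(1−264/2809)·130.6/264 = 0.0087353368
  Tier 1: (4404/20121)²·(1−684/4404)·515/684 = 0.030467881
  Tier 3: (12908/20121)²·(1−794/12908)·660.9/794 = 0.32148644
  → Var(ȳ_str) = 0.36068966.
Var(ȳ_srs) = (1 − 1742/20121)·931.8/1742 = 0.48859259.
deff = 0.36068966 / 0.48859259 = 0.7382.

0.7382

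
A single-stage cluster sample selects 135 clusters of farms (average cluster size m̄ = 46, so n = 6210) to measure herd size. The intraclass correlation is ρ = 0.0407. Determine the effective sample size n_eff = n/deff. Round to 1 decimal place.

2193.2

deff = 1 + (46 − 1)·0.0407 = 1 + 1.8315 = 2.8315.
n_eff = 6210 / 2.8315 = 2193.2.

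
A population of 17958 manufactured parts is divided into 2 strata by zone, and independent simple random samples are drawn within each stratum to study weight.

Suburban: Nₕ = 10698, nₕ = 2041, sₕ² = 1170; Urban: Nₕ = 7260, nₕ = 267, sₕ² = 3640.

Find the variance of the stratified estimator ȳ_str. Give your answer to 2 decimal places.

Var(ȳ_str) = Σₕ Wₕ²(1 − fₕ)sₕ²/nₕ with Wₕ = Nₕ/N, N = 17958.
Suburban: Wₕ = 0.59572335; term = 0.59572335²·(1 − 0.19078332)·1170/2041 = 0.16462543.
Urban: Wₕ = 0.40427665; term = 0.40427665²·(1 − 0.03677686)·3640/267 = 2.1462205.
Sum = 2.3108459.

2.31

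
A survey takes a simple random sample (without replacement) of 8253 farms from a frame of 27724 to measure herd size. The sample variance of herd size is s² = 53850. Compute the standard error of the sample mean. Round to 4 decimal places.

2.1407

Under SRS without replacement, Var(ȳ) = (1 − f)·s²/n with f = n/N = 8253/27724 = 0.29768432.
Var(ȳ) = (1 − 0.29768432)·53850/8253 = 0.70231568·6.5249 = 4.5825396.
SE(ȳ) = √(4.5825396) = 2.1407.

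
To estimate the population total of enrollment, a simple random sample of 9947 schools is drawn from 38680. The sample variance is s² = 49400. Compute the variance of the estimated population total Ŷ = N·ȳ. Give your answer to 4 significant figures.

5.520 × 10^9

Var(Ŷ) = N²·Var(ȳ) = N²·(1 − n/N)·s²/n.
f = 9947/38680 = 0.25716132; Var(ȳ) = 0.74283868·49400/9947 = 3.6891757.
Var(Ŷ) = 38680² · 3.6891757 = 5.5195322 × 10^9.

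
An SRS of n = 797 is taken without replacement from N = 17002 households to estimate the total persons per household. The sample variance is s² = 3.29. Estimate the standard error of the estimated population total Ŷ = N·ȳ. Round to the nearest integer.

Var(Ŷ) = N²·Var(ȳ) = N²·(1 − n/N)·s²/n.
f = 797/17002 = 0.04687684; Var(ȳ) = 0.95312316·3.29/797 = 0.0039344733.
Var(Ŷ) = 17002² · 0.0039344733 = 1.1373303 × 10^6.
SE(Ŷ) = √(1.1373303 × 10^6) = 1066.

1066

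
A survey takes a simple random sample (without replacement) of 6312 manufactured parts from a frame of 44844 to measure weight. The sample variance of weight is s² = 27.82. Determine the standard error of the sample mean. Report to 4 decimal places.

Under SRS without replacement, Var(ȳ) = (1 − f)·s²/n with f = n/N = 6312/44844 = 0.14075462.
Var(ȳ) = (1 − 0.14075462)·27.82/6312 = 0.85924538·0.0044074778 = 0.003787105.
SE(ȳ) = √(0.003787105) = 0.0615.

0.0615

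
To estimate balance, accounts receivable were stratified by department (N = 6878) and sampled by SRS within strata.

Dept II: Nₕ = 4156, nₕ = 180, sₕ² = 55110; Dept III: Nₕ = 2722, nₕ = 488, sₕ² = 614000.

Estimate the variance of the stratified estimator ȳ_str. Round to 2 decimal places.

Var(ȳ_str) = Σₕ Wₕ²(1 − fₕ)sₕ²/nₕ with Wₕ = Nₕ/N, N = 6878.
Dept II: Wₕ = 0.60424542; term = 0.60424542²·(1 − 0.04331088)·55110/180 = 106.94377.
Dept III: Wₕ = 0.39575458; term = 0.39575458²·(1 − 0.17927994)·614000/488 = 161.73183.
Sum = 268.6756.

268.68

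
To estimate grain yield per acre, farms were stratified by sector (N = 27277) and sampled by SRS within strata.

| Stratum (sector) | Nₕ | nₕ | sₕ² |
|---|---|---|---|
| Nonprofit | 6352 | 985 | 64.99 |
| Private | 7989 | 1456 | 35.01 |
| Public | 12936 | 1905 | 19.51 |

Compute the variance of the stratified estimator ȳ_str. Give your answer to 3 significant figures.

0.00667

Var(ȳ_str) = Σₕ Wₕ²(1 − fₕ)sₕ²/nₕ with Wₕ = Nₕ/N, N = 27277.
Nonprofit: Wₕ = 0.23287018; term = 0.23287018²·(1 − 0.15506927)·64.99/985 = 0.0030231464.
Private: Wₕ = 0.29288411; term = 0.29288411²·(1 − 0.18225059)·35.01/1456 = 0.0016867185.
Public: Wₕ = 0.47424570; term = 0.47424570²·(1 − 0.14726345)·19.51/1905 = 0.0019641922.
Sum = 0.0066740571.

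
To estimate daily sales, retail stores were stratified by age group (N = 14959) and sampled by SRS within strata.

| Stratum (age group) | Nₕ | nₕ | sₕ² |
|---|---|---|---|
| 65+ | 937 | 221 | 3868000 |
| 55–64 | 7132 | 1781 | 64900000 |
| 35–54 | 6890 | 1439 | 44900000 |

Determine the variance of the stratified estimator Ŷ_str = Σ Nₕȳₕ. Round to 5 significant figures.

2.5743 × 10^12

Var(Ŷ_str) = Σₕ Nₕ²(1 − fₕ)sₕ²/nₕ.
65+: 937²·(1 − 221/937)·3868000/221 = 1.1742128 × 10^10.
55–64: 7132²·(1 − 1781/7132)·64900000/1781 = 1.3906795 × 10^12.
35–54: 6890²·(1 − 1439/6890)·44900000/1439 = 1.1718741 × 10^12.
Sum = 2.5742957 × 10^12.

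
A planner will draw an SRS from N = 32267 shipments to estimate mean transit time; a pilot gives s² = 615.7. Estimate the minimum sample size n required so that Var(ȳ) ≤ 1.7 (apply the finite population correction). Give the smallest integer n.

359

Without fpc, n₀ = s²/D = 615.7/1.7 = 362.1765.
With fpc, (1 − n/N)·s²/n ≤ D requires n ≥ n₀/(1 + n₀/N) = 362.1765/(1 + 362.1765/32267) = 358.1564.
Rounding up, n = 359.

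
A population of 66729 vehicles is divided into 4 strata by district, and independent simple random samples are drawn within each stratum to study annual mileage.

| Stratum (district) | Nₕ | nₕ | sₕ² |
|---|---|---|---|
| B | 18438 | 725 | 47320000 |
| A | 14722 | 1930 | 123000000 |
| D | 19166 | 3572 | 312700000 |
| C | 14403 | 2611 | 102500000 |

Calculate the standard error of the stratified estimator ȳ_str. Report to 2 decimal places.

Var(ȳ_str) = Σₕ Wₕ²(1 − fₕ)sₕ²/nₕ with Wₕ = Nₕ/N, N = 66729.
B: Wₕ = 0.27631165; term = 0.27631165²·(1 − 0.03932097)·47320000/725 = 4787.2205.
A: Wₕ = 0.22062372; term = 0.22062372²·(1 − 0.13109632)·123000000/1930 = 2695.4038.
D: Wₕ = 0.28722145; term = 0.28722145²·(1 − 0.18637170)·312700000/3572 = 5875.9246.
C: Wₕ = 0.21584319; term = 0.21584319²·(1 − 0.18128168)·102500000/2611 = 1497.3668.
Sum = 14855.916.
SE = √(14855.916) = 121.88.

121.88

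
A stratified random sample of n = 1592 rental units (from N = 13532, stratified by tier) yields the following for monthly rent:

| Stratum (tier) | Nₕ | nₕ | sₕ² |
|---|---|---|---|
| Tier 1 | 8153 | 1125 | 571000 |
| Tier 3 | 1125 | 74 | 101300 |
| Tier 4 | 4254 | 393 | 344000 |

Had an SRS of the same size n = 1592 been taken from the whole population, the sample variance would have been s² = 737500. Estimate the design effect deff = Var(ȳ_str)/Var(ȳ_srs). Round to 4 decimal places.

Var(ȳ_str) = Σ Wₕ²(1−fₕ)sₕ²/nₕ with Wₕ = Nₕ/13532:
  Tier 1: (8153/13532)²·(1−1125/8153)·571000/1125 = 158.82132
  Tier 3: (1125/13532)²·(1−74/1125)·101300/74 = 8.8391191
  Tier 4: (4254/13532)²·(1−393/4254)·344000/393 = 78.512571
  → Var(ȳ_str) = 246.17301.
Var(ȳ_srs) = (1 − 1592/13532)·737500/1592 = 408.75333.
deff = 246.17301 / 408.75333 = 0.6023.

0.6023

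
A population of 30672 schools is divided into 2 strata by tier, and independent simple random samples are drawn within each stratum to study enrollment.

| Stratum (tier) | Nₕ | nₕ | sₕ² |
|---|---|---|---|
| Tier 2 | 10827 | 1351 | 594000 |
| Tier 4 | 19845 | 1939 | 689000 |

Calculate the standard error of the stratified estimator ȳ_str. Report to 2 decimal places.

13.50

Var(ȳ_str) = Σₕ Wₕ²(1 − fₕ)sₕ²/nₕ with Wₕ = Nₕ/N, N = 30672.
Tier 2: Wₕ = 0.35299296; term = 0.35299296²·(1 − 0.12478064)·594000/1351 = 47.94906.
Tier 4: Wₕ = 0.64700704; term = 0.64700704²·(1 − 0.09770723)·689000/1939 = 134.21681.
Sum = 182.16587.
SE = √(182.16587) = 13.50.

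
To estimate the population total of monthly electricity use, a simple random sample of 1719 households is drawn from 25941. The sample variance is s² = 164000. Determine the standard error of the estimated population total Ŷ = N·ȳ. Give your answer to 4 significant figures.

Var(Ŷ) = N²·Var(ȳ) = N²·(1 − n/N)·s²/n.
f = 1719/25941 = 0.06626576; Var(ȳ) = 0.93373424·164000/1719 = 89.082266.
Var(Ŷ) = 25941² · 89.082266 = 5.9946618 × 10^10.
SE(Ŷ) = √(5.9946618 × 10^10) = 244800.

244800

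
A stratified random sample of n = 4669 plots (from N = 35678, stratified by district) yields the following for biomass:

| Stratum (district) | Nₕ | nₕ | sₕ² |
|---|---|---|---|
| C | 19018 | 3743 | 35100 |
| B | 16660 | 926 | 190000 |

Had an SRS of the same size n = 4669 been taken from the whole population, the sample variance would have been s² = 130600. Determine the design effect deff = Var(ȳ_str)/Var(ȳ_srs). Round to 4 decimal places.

1.8260

Var(ȳ_str) = Σ Wₕ²(1−fₕ)sₕ²/nₕ with Wₕ = Nₕ/35678:
  C: (19018/35678)²·(1−3743/19018)·35100/3743 = 2.1400915
  B: (16660/35678)²·(1−926/16660)·190000/926 = 42.252825
  → Var(ȳ_str) = 44.392917.
Var(ȳ_srs) = (1 − 4669/35678)·130600/4669 = 24.311209.
deff = 44.392917 / 24.311209 = 1.8260.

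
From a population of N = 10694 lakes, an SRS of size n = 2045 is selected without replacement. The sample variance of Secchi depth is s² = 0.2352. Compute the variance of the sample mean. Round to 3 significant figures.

9.30 × 10^-5

Under SRS without replacement, Var(ȳ) = (1 − f)·s²/n with f = n/N = 2045/10694 = 0.19122873.
Var(ȳ) = (1 − 0.19122873)·0.2352/2045 = 0.80877127·1.1501222 × 10^-4 = 9.3018584 × 10^-5.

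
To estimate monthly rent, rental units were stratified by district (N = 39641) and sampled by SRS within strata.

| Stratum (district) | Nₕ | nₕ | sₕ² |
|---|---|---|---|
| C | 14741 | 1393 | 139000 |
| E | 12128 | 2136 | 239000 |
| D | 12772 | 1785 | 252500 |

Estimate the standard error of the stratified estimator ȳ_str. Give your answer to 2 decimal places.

Var(ȳ_str) = Σₕ Wₕ²(1 − fₕ)sₕ²/nₕ with Wₕ = Nₕ/N, N = 39641.
C: Wₕ = 0.37186247; term = 0.37186247²·(1 − 0.09449834)·139000/1393 = 12.494464.
E: Wₕ = 0.30594586; term = 0.30594586²·(1 − 0.17612137)·239000/2136 = 8.6287734.
D: Wₕ = 0.32219167; term = 0.32219167²·(1 − 0.13975885)·252500/1785 = 12.631996.
Sum = 33.755233.
SE = √(33.755233) = 5.81.

5.81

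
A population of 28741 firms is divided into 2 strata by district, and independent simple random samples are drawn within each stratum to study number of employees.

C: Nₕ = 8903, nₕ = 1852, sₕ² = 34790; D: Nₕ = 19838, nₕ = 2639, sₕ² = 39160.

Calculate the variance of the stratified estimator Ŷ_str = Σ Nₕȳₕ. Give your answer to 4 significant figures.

Var(Ŷ_str) = Σₕ Nₕ²(1 − fₕ)sₕ²/nₕ.
C: 8903²·(1 − 1852/8903)·34790/1852 = 1.1792355 × 10^9.
D: 19838²·(1 − 2639/19838)·39160/2639 = 5.0629586 × 10^9.
Sum = 6.2421941 × 10^9.

6.242 × 10^9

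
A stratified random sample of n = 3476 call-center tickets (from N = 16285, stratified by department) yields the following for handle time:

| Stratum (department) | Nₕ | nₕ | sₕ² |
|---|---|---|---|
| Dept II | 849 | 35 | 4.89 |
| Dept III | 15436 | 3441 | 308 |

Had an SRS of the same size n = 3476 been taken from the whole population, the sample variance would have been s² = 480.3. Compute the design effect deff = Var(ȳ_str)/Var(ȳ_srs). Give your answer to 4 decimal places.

0.5783

Var(ȳ_str) = Σ Wₕ²(1−fₕ)sₕ²/nₕ with Wₕ = Nₕ/16285:
  Dept II: (849/16285)²·(1−35/849)·4.89/35 = 3.6408047 × 10^-4
  Dept III: (15436/16285)²·(1−3441/15436)·308/3441 = 0.062492161
  → Var(ȳ_str) = 0.062856241.
Var(ȳ_srs) = (1 − 3476/16285)·480.3/3476 = 0.10868267.
deff = 0.062856241 / 0.10868267 = 0.5783.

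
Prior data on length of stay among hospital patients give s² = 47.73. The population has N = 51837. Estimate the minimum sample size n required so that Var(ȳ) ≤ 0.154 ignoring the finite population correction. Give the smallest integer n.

310

Without fpc, n₀ = s²/D = 47.73/0.154 = 309.9351.
Rounding up, n = 310.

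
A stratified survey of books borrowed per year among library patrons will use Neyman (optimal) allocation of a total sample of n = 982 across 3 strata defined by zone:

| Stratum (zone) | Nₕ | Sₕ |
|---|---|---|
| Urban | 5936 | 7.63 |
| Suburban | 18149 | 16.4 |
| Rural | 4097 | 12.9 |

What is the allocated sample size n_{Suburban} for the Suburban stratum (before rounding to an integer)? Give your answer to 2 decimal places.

Neyman allocation: nₕ = n·NₕSₕ / Σⱼ NⱼSⱼ.
Σ NⱼSⱼ = 5936·7.63 + 18149·16.4 + 4097·12.9 = 395786.58.
n_{Suburban} = 982·18149·16.4 / 395786.58 = 738.49.

738.49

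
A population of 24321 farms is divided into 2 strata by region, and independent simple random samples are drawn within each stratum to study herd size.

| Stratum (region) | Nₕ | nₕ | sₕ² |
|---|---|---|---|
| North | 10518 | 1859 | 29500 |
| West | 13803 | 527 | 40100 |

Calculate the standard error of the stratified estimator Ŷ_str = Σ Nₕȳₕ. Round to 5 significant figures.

124050

Var(Ŷ_str) = Σₕ Nₕ²(1 − fₕ)sₕ²/nₕ.
North: 10518²·(1 − 1859/10518)·29500/1859 = 1.4452518 × 10^9.
West: 13803²·(1 − 527/13803)·40100/527 = 1.3943586 × 10^10.
Sum = 1.5388838 × 10^10.
SE = √(1.5388838 × 10^10) = 124050.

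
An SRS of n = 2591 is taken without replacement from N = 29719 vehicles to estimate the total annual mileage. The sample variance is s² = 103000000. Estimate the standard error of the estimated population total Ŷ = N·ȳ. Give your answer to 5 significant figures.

5.6612 × 10^6

Var(Ŷ) = N²·Var(ȳ) = N²·(1 − n/N)·s²/n.
f = 2591/29719 = 0.08718328; Var(ȳ) = 0.91281672·103000000/2591 = 36287.195.
Var(Ŷ) = 29719² · 36287.195 = 3.2049539 × 10^13.
SE(Ŷ) = √(3.2049539 × 10^13) = 5.6612 × 10^6.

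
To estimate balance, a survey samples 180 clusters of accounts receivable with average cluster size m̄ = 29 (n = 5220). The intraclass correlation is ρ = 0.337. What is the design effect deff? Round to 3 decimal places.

deff = 1 + (29 − 1)·0.337 = 1 + 9.436 = 10.436.

10.436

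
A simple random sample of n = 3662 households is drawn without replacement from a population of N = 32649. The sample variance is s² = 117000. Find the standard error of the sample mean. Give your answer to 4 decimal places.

5.3260

Under SRS without replacement, Var(ȳ) = (1 − f)·s²/n with f = n/N = 3662/32649 = 0.11216270.
Var(ȳ) = (1 − 0.11216270)·117000/3662 = 0.88783730·31.949754 = 28.366184.
SE(ȳ) = √(28.366184) = 5.3260.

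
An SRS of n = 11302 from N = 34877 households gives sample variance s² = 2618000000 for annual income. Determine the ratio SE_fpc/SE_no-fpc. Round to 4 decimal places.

0.8222

f = n/N = 11302/34877 = 0.32405310.
SE_no-fpc = √(s²/n) = 481.29037; SE_fpc = √((1−f)s²/n) = 395.69764.
Ratio = √(1−f) = 0.82215990.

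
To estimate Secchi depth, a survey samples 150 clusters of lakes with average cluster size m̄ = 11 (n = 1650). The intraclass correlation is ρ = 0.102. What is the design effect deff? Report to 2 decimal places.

deff = 1 + (11 − 1)·0.102 = 1 + 1.02 = 2.02.

2.02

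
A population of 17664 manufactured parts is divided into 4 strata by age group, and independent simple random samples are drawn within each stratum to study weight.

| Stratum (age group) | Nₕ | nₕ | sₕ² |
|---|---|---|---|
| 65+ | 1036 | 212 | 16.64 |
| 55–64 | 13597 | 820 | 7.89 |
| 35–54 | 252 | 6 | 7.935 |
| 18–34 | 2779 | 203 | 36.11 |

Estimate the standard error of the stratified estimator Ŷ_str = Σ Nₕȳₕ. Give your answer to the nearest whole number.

1759

Var(Ŷ_str) = Σₕ Nₕ²(1 − fₕ)sₕ²/nₕ.
65+: 1036²·(1 − 212/1036)·16.64/212 = 67004.571.
55–64: 13597²·(1 − 820/13597)·7.89/820 = 1.6716107 × 10^6.
35–54: 252²·(1 − 6/252)·7.935/6 = 81984.42.
18–34: 2779²·(1 − 203/2779)·36.11/203 = 1.273403 × 10^6.
Sum = 3.0940027 × 10^6.
SE = √(3.0940027 × 10^6) = 1759.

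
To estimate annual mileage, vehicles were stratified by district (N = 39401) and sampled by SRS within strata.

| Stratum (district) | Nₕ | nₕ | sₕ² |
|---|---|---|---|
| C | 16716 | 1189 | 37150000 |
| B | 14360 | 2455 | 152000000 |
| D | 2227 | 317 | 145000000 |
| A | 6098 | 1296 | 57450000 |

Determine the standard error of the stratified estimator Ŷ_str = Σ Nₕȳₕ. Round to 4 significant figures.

4.684 × 10^6

Var(Ŷ_str) = Σₕ Nₕ²(1 − fₕ)sₕ²/nₕ.
C: 16716²·(1 − 1189/16716)·37150000/1189 = 8.1095523 × 10^12.
B: 14360²·(1 − 2455/14360)·152000000/2455 = 1.0584636 × 10^13.
D: 2227²·(1 − 317/2227)·145000000/317 = 1.9456393 × 10^12.
A: 6098²·(1 − 1296/6098)·57450000/1296 = 1.2980595 × 10^12.
Sum = 2.1937887 × 10^13.
SE = √(2.1937887 × 10^13) = 4.684 × 10^6.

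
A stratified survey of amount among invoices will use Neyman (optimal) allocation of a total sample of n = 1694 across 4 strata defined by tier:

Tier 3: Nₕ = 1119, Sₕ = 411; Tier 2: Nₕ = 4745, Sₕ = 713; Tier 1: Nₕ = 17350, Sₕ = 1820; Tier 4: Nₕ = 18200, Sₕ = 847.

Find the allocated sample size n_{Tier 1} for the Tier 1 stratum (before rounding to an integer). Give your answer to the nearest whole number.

Neyman allocation: nₕ = n·NₕSₕ / Σⱼ NⱼSⱼ.
Σ NⱼSⱼ = 1119·411 + 4745·713 + 17350·1820 + 18200·847 = 5.0835494 × 10^7.
n_{Tier 1} = 1694·17350·1820 / (5.0835494 × 10^7) = 1052.

1052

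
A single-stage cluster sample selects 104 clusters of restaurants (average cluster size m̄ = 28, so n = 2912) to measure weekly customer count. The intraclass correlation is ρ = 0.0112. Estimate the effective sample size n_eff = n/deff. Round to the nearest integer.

2236

deff = 1 + (28 − 1)·0.0112 = 1 + 0.3024 = 1.3024.
n_eff = 2912 / 1.3024 = 2236.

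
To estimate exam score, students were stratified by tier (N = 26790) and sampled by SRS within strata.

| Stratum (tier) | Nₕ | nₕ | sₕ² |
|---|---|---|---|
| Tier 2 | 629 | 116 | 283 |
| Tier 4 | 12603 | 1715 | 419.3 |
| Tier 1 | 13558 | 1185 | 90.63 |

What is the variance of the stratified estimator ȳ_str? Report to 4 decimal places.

Var(ȳ_str) = Σₕ Wₕ²(1 − fₕ)sₕ²/nₕ with Wₕ = Nₕ/N, N = 26790.
Tier 2: Wₕ = 0.02347891; term = 0.02347891²·(1 − 0.18441971)·283/116 = 0.0010968596.
Tier 4: Wₕ = 0.47043673; term = 0.47043673²·(1 − 0.13607871)·419.3/1715 = 0.046745236.
Tier 1: Wₕ = 0.50608436; term = 0.50608436²·(1 − 0.08740227)·90.63/1185 = 0.01787635.
Sum = 0.065718446.

0.0657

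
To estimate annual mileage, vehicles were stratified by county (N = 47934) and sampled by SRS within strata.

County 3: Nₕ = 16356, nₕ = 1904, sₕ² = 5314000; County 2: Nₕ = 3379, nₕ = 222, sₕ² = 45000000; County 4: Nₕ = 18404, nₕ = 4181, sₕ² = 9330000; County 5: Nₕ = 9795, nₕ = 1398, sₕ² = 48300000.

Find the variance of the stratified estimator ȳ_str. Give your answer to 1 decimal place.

Var(ȳ_str) = Σₕ Wₕ²(1 − fₕ)sₕ²/nₕ with Wₕ = Nₕ/N, N = 47934.
County 3: Wₕ = 0.34121918; term = 0.34121918²·(1 − 0.11640988)·5314000/1904 = 287.12587.
County 2: Wₕ = 0.07049276; term = 0.07049276²·(1 − 0.06569991)·45000000/222 = 941.09826.
County 4: Wₕ = 0.38394459; term = 0.38394459²·(1 − 0.22717887)·9330000/4181 = 254.2246.
County 5: Wₕ = 0.20434347; term = 0.20434347²·(1 − 0.14272588)·48300000/1398 = 1236.748.
Sum = 2719.1967.

2719.2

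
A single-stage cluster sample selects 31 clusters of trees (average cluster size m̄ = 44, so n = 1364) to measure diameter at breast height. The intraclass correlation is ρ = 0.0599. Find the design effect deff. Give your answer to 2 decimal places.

3.58

deff = 1 + (44 − 1)·0.0599 = 1 + 2.5757 = 3.5757.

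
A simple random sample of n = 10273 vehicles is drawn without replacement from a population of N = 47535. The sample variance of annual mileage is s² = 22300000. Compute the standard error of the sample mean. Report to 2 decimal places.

41.25

Under SRS without replacement, Var(ȳ) = (1 − f)·s²/n with f = n/N = 10273/47535 = 0.21611444.
Var(ȳ) = (1 − 0.21611444)·22300000/10273 = 0.78388556·2170.7388 = 1701.6108.
SE(ȳ) = √(1701.6108) = 41.25.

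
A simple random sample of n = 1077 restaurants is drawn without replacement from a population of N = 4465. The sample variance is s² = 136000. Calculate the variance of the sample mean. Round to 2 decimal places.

Under SRS without replacement, Var(ȳ) = (1 − f)·s²/n with f = n/N = 1077/4465 = 0.24120941.
Var(ȳ) = (1 − 0.24120941)·136000/1077 = 0.75879059·126.27669 = 95.817568.

95.82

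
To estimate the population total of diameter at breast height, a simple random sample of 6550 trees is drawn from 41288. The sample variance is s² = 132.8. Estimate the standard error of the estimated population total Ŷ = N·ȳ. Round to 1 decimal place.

5392.5

Var(Ŷ) = N²·Var(ȳ) = N²·(1 − n/N)·s²/n.
f = 6550/41288 = 0.15864174; Var(ȳ) = 0.84135826·132.8/6550 = 0.017058378.
Var(Ŷ) = 41288² · 0.017058378 = 2.9079399 × 10^7.
SE(Ŷ) = √(2.9079399 × 10^7) = 5392.5.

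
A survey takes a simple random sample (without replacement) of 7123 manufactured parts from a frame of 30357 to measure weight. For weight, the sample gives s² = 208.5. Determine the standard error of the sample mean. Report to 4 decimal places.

Under SRS without replacement, Var(ȳ) = (1 − f)·s²/n with f = n/N = 7123/30357 = 0.23464110.
Var(ȳ) = (1 − 0.23464110)·208.5/7123 = 0.76535890·0.029271374 = 0.022403107.
SE(ȳ) = √(0.022403107) = 0.1497.

0.1497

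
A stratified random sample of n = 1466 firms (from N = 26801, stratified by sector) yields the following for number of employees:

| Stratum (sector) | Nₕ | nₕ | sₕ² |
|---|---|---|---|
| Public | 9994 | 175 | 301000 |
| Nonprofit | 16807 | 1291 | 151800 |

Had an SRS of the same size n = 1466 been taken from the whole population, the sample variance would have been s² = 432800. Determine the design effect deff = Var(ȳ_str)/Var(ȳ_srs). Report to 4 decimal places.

0.9950

Var(ȳ_str) = Σ Wₕ²(1−fₕ)sₕ²/nₕ with Wₕ = Nₕ/26801:
  Public: (9994/26801)²·(1−175/9994)·301000/175 = 234.98117
  Nonprofit: (16807/26801)²·(1−1291/16807)·151800/1291 = 42.688756
  → Var(ȳ_str) = 277.66993.
Var(ȳ_srs) = (1 − 1466/26801)·432800/1466 = 279.07645.
deff = 277.66993 / 279.07645 = 0.9950.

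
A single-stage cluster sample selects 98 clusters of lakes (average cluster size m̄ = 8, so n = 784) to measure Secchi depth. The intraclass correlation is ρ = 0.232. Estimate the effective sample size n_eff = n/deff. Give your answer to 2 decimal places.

deff = 1 + (8 − 1)·0.232 = 1 + 1.624 = 2.624.
n_eff = 784 / 2.624 = 298.78.

298.78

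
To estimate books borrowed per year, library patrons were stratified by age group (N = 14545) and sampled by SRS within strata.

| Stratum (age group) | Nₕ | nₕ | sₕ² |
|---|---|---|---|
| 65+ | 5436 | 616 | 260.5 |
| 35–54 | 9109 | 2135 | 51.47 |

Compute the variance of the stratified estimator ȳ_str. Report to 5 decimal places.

Var(ȳ_str) = Σₕ Wₕ²(1 − fₕ)sₕ²/nₕ with Wₕ = Nₕ/N, N = 14545.
65+: Wₕ = 0.37373668; term = 0.37373668²·(1 − 0.11331862)·260.5/616 = 0.052375243.
35–54: Wₕ = 0.62626332; term = 0.62626332²·(1 − 0.23438358)·51.47/2135 = 0.0072390484.
Sum = 0.059614291.

0.05961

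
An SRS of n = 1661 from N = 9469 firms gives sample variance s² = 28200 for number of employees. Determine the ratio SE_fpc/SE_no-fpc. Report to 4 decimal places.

0.9081

f = n/N = 1661/9469 = 0.17541451.
SE_no-fpc = √(s²/n) = 4.1204034; SE_fpc = √((1−f)s²/n) = 3.7416019.
Ratio = √(1−f) = 0.90806690.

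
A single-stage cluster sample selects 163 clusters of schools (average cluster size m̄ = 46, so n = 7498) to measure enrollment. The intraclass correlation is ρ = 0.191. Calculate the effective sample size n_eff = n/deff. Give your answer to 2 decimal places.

deff = 1 + (46 − 1)·0.191 = 1 + 8.595 = 9.595.
n_eff = 7498 / 9.595 = 781.45.

781.45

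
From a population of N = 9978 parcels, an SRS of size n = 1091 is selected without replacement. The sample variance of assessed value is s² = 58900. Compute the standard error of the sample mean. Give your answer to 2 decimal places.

6.93

Under SRS without replacement, Var(ȳ) = (1 − f)·s²/n with f = n/N = 1091/9978 = 0.10934055.
Var(ȳ) = (1 − 0.10934055)·58900/1091 = 0.89065945·53.987168 = 48.084181.
SE(ȳ) = √(48.084181) = 6.93.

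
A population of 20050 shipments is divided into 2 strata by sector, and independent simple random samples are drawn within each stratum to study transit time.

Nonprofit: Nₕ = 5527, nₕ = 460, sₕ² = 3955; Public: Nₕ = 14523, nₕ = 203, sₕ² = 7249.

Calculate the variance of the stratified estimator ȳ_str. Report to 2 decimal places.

Var(ȳ_str) = Σₕ Wₕ²(1 − fₕ)sₕ²/nₕ with Wₕ = Nₕ/N, N = 20050.
Nonprofit: Wₕ = 0.27566085; term = 0.27566085²·(1 − 0.08322779)·3955/460 = 0.59896338.
Public: Wₕ = 0.72433915; term = 0.72433915²·(1 − 0.01397783)·7249/203 = 18.473648.
Sum = 19.072611.

19.07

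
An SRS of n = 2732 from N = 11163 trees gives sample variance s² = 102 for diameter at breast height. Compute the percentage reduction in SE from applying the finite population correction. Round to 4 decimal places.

13.0941

f = n/N = 2732/11163 = 0.24473708.
SE_no-fpc = √(s²/n) = 0.19322341; SE_fpc = √((1−f)s²/n) = 0.16792247.
Ratio = √(1−f) = 0.86905864. Reduction = 100·(1 − 0.86905864) = 13.0941%.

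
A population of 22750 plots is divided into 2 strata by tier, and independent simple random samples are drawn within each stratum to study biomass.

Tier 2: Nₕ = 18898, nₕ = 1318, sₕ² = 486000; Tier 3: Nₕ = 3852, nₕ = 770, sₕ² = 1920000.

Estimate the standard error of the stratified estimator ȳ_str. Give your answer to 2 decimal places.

17.14

Var(ȳ_str) = Σₕ Wₕ²(1 − fₕ)sₕ²/nₕ with Wₕ = Nₕ/N, N = 22750.
Tier 2: Wₕ = 0.83068132; term = 0.83068132²·(1 − 0.06974283)·486000/1318 = 236.69701.
Tier 3: Wₕ = 0.16931868; term = 0.16931868²·(1 − 0.19989616)·1920000/770 = 57.196126.
Sum = 293.89314.
SE = √(293.89314) = 17.14.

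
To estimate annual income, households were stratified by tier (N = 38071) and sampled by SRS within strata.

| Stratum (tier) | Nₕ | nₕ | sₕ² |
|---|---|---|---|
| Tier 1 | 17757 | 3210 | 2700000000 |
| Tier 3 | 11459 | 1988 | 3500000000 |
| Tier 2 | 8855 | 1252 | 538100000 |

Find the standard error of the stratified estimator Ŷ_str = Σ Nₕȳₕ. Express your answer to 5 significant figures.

2.0911 × 10^7

Var(Ŷ_str) = Σₕ Nₕ²(1 − fₕ)sₕ²/nₕ.
Tier 1: 17757²·(1 − 3210/17757)·2700000000/3210 = 2.17271 × 10^14.
Tier 3: 11459²·(1 − 1988/11459)·3500000000/1988 = 1.9107076 × 10^14.
Tier 2: 8855²·(1 − 1252/8855)·538100000/1252 = 2.8935582 × 10^13.
Sum = 4.3727734 × 10^14.
SE = √(4.3727734 × 10^14) = 2.0911 × 10^7.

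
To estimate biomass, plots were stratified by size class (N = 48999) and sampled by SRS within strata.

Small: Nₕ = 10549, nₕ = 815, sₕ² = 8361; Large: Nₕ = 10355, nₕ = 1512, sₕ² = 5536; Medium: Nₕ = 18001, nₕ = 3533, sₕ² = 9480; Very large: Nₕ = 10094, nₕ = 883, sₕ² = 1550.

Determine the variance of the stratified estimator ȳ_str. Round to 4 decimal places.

0.9375

Var(ȳ_str) = Σₕ Wₕ²(1 − fₕ)sₕ²/nₕ with Wₕ = Nₕ/N, N = 48999.
Small: Wₕ = 0.21529011; term = 0.21529011²·(1 − 0.07725851)·8361/815 = 0.43876181.
Large: Wₕ = 0.21133084; term = 0.21133084²·(1 − 0.14601642)·5536/1512 = 0.13964313.
Medium: Wₕ = 0.36737484; term = 0.36737484²·(1 − 0.19626687)·9480/3533 = 0.29106863.
Very large: Wₕ = 0.20600420; term = 0.20600420²·(1 − 0.08747771)·1550/883 = 0.067977728.
Sum = 0.9374513.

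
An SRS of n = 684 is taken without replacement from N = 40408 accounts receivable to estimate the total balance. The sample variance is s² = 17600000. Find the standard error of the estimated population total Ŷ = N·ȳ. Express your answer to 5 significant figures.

6.4267 × 10^6

Var(Ŷ) = N²·Var(ȳ) = N²·(1 − n/N)·s²/n.
f = 684/40408 = 0.01692734; Var(ȳ) = 0.98307266·17600000/684 = 25295.437.
Var(Ŷ) = 40408² · 25295.437 = 4.1302553 × 10^13.
SE(Ŷ) = √(4.1302553 × 10^13) = 6.4267 × 10^6.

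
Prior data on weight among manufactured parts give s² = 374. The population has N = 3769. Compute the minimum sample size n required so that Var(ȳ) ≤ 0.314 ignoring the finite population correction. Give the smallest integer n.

1192

Without fpc, n₀ = s²/D = 374/0.314 = 1191.0828.
Rounding up, n = 1192.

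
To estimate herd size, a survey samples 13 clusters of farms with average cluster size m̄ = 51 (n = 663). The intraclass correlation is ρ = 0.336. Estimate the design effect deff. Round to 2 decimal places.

17.80

deff = 1 + (51 − 1)·0.336 = 1 + 16.8 = 17.8.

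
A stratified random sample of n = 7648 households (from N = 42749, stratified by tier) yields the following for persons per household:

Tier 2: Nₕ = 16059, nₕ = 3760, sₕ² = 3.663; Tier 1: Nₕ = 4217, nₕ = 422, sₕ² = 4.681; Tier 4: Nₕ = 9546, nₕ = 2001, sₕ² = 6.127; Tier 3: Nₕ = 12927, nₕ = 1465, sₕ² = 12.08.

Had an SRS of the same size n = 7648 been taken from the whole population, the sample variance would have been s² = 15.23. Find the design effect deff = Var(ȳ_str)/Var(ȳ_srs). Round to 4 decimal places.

Var(ȳ_str) = Σ Wₕ²(1−fₕ)sₕ²/nₕ with Wₕ = Nₕ/42749:
  Tier 2: (16059/42749)²·(1−3760/16059)·3.663/3760 = 1.0528959 × 10^-4
  Tier 1: (4217/42749)²·(1−422/4217)·4.681/422 = 9.713811 × 10^-5
  Tier 4: (9546/42749)²·(1−2001/9546)·6.127/2001 = 1.206784 × 10^-4
  Tier 3: (12927/42749)²·(1−1465/12927)·12.08/1465 = 6.6855254 × 10^-4
  → Var(ȳ_str) = 9.9165864 × 10^-4.
Var(ȳ_srs) = (1 − 7648/42749)·15.23/7648 = 0.0016351046.
deff = (9.9165864 × 10^-4) / 0.0016351046 = 0.6065.

0.6065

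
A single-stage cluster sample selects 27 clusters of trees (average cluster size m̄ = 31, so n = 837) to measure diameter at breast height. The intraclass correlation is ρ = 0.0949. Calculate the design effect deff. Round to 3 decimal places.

deff = 1 + (31 − 1)·0.0949 = 1 + 2.847 = 3.847.

3.847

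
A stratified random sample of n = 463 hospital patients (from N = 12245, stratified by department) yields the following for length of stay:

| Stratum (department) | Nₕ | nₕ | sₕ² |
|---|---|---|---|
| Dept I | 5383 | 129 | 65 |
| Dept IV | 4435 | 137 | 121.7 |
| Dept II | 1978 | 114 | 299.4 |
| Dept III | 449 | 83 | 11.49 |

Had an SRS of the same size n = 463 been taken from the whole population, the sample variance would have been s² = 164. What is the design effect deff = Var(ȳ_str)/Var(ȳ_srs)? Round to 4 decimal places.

0.8002

Var(ȳ_str) = Σ Wₕ²(1−fₕ)sₕ²/nₕ with Wₕ = Nₕ/12245:
  Dept I: (5383/12245)²·(1−129/5383)·65/129 = 0.095043083
  Dept IV: (4435/12245)²·(1−137/4435)·121.7/137 = 0.11293082
  Dept II: (1978/12245)²·(1−114/1978)·299.4/114 = 0.064580523
  Dept III: (449/12245)²·(1−83/449)·11.49/83 = 1.5172313 × 10^-4
  → Var(ȳ_str) = 0.27270615.
Var(ȳ_srs) = (1 − 463/12245)·164/463 = 0.34081844.
deff = 0.27270615 / 0.34081844 = 0.8002.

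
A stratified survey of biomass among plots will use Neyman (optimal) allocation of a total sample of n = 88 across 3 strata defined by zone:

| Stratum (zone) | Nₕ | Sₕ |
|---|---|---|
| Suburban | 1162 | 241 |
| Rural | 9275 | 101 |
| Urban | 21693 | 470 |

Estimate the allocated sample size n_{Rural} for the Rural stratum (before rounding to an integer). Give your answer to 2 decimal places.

Neyman allocation: nₕ = n·NₕSₕ / Σⱼ NⱼSⱼ.
Σ NⱼSⱼ = 1162·241 + 9275·101 + 21693·470 = 1.1412527 × 10^7.
n_{Rural} = 88·9275·101 / (1.1412527 × 10^7) = 7.22.

7.22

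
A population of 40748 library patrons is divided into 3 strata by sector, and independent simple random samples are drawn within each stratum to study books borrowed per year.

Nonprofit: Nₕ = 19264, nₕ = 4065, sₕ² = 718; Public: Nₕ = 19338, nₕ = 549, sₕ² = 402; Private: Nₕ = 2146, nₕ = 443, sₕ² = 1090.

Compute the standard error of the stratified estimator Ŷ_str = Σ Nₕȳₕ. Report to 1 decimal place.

Var(Ŷ_str) = Σₕ Nₕ²(1 − fₕ)sₕ²/nₕ.
Nonprofit: 19264²·(1 − 4065/19264)·718/4065 = 5.1716054 × 10^7.
Public: 19338²·(1 − 549/19338)·402/549 = 2.6605347 × 10^8.
Private: 2146²·(1 − 443/2146)·1090/443 = 8.9922244 × 10^6.
Sum = 3.2676175 × 10^8.
SE = √(3.2676175 × 10^8) = 18076.6.

18076.6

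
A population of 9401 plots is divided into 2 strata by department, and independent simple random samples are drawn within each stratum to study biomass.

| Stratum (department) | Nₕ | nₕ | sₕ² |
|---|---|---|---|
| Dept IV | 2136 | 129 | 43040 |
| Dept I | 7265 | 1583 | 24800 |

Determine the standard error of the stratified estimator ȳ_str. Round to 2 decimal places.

4.85

Var(ȳ_str) = Σₕ Wₕ²(1 − fₕ)sₕ²/nₕ with Wₕ = Nₕ/N, N = 9401.
Dept IV: Wₕ = 0.22720987; term = 0.22720987²·(1 − 0.06039326)·43040/129 = 16.183896.
Dept I: Wₕ = 0.77279013; term = 0.77279013²·(1 − 0.21789401)·24800/1583 = 7.3174457.
Sum = 23.501342.
SE = √(23.501342) = 4.85.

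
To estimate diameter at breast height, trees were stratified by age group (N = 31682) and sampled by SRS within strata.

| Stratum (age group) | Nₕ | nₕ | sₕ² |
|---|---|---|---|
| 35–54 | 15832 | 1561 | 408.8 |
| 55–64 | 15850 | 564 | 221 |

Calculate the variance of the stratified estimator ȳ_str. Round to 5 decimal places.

0.15353

Var(ȳ_str) = Σₕ Wₕ²(1 − fₕ)sₕ²/nₕ with Wₕ = Nₕ/N, N = 31682.
35–54: Wₕ = 0.49971593; term = 0.49971593²·(1 − 0.09859778)·408.8/1561 = 0.058948532.
55–64: Wₕ = 0.50028407; term = 0.50028407²·(1 − 0.03558360)·221/564 = 0.09458257.
Sum = 0.1535311.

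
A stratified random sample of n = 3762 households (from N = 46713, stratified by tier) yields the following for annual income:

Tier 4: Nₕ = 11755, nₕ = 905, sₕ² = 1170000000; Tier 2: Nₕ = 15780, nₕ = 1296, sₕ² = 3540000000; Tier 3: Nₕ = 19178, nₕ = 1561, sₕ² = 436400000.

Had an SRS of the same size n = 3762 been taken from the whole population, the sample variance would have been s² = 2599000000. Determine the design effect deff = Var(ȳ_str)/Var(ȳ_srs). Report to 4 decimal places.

Var(ȳ_str) = Σ Wₕ²(1−fₕ)sₕ²/nₕ with Wₕ = Nₕ/46713:
  Tier 4: (11755/46713)²·(1−905/11755)·1170000000/905 = 75563.86
  Tier 2: (15780/46713)²·(1−1296/15780)·3540000000/1296 = 286100.26
  Tier 3: (19178/46713)²·(1−1561/19178)·436400000/1561 = 43285.415
  → Var(ȳ_str) = 404949.54.
Var(ȳ_srs) = (1 − 3762/46713)·2599000000/3762 = 635218.31.
deff = 404949.54 / 635218.31 = 0.6375.

0.6375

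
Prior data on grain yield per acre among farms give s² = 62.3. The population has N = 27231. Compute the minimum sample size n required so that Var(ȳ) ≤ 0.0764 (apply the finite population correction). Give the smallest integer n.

Without fpc, n₀ = s²/D = 62.3/0.0764 = 815.4450.
With fpc, (1 − n/N)·s²/n ≤ D requires n ≥ n₀/(1 + n₀/N) = 815.4450/(1 + 815.4450/27231) = 791.7361.
Rounding up, n = 792.

792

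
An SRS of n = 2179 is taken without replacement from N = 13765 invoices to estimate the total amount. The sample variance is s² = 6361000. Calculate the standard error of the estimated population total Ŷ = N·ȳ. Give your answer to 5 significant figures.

Var(Ŷ) = N²·Var(ȳ) = N²·(1 − n/N)·s²/n.
f = 2179/13765 = 0.15830004; Var(ȳ) = 0.84169996·6361000/2179 = 2457.1149.
Var(Ŷ) = 13765² · 2457.1149 = 4.655624 × 10^11.
SE(Ŷ) = √(4.655624 × 10^11) = 682320.

682320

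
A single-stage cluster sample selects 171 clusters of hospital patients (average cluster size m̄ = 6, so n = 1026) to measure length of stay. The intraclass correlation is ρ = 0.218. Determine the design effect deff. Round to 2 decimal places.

2.09

deff = 1 + (6 − 1)·0.218 = 1 + 1.09 = 2.09.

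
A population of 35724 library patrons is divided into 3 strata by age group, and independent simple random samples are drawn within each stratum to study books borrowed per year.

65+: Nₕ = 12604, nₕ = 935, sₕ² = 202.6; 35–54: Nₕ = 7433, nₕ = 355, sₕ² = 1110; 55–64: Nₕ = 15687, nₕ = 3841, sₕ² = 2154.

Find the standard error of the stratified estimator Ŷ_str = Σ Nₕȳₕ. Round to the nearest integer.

17337

Var(Ŷ_str) = Σₕ Nₕ²(1 − fₕ)sₕ²/nₕ.
65+: 12604²·(1 − 935/12604)·202.6/935 = 3.1869105 × 10^7.
35–54: 7433²·(1 − 355/7433)·1110/355 = 1.6450129 × 10^8.
55–64: 15687²·(1 − 3841/15687)·2154/3841 = 1.0421087 × 10^8.
Sum = 3.0058127 × 10^8.
SE = √(3.0058127 × 10^8) = 17337.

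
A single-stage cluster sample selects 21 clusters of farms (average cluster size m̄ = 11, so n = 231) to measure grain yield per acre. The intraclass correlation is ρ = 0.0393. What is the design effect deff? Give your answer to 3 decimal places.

deff = 1 + (11 − 1)·0.0393 = 1 + 0.393 = 1.393.

1.393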